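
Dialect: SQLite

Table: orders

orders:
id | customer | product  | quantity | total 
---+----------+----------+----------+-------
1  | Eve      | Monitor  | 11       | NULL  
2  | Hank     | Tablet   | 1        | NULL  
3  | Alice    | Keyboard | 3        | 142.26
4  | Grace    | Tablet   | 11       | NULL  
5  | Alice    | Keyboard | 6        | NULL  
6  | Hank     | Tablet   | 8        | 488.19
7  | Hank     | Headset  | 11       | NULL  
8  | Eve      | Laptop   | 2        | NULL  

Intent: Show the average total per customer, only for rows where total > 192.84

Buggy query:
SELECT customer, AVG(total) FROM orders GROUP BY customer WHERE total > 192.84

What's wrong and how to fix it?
Bug: Row-level WHERE must come before GROUP BY in the clause order

Fix: Move the WHERE clause before GROUP BY

Corrected query:
SELECT customer, AVG(total) FROM orders WHERE total > 192.84 GROUP BY customer

Result:
customer | AVG(total)
---------+-----------
Hank     | 488.19    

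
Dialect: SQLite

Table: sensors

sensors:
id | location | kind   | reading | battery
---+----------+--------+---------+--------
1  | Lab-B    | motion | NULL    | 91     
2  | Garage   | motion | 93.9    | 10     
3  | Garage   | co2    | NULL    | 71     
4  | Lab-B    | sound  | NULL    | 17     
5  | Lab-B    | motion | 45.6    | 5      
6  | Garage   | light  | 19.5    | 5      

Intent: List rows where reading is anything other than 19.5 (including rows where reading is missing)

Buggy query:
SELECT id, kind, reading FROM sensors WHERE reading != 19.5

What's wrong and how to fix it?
Bug: Inequality against NULL is unknown, not true; rows with NULL are dropped

Fix: Handle NULL separately with IS NULL alongside the inequality

Corrected query:
SELECT id, kind, reading FROM sensors WHERE reading != 19.5 OR reading IS NULL

Result:
id | kind   | reading
---+--------+--------
1  | motion | NULL   
2  | motion | 93.9   
3  | co2    | NULL   
4  | sound  | NULL   
5  | motion | 45.6   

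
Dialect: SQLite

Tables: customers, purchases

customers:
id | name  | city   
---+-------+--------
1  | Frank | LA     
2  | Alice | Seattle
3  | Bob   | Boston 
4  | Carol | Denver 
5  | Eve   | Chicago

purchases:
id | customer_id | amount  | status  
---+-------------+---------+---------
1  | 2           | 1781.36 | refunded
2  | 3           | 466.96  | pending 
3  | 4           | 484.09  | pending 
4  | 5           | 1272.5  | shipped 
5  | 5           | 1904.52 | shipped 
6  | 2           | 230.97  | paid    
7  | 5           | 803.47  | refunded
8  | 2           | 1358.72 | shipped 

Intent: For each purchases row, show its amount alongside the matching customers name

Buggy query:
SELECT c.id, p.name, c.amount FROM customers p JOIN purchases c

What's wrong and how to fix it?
Bug: Missing join condition: each purchases row is matched to all customers rows instead of just its own

Fix: Specify the join condition linking the foreign key to the parent id

Corrected query:
SELECT c.id, p.name, c.amount FROM customers p JOIN purchases c ON c.customer_id = p.id

Result:
id | name  | amount 
---+-------+--------
1  | Alice | 1781.36
2  | Bob   | 466.96 
3  | Carol | 484.09 
4  | Eve   | 1272.5 
5  | Eve   | 1904.52
6  | Alice | 230.97 
7  | Eve   | 803.47 
8  | Alice | 1358.72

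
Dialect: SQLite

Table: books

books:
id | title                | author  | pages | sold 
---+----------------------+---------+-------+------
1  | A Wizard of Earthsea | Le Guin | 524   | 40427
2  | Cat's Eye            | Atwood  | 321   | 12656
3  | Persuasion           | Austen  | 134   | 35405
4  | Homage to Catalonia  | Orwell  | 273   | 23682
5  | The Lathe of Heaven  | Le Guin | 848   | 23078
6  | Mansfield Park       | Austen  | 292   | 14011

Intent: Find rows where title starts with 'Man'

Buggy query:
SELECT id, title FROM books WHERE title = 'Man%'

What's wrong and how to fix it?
Bug: Wildcards only work with LIKE; '=' treats '%' as a literal character

Fix: Use LIKE for wildcard pattern matching

Corrected query:
SELECT id, title FROM books WHERE title LIKE 'Man%'

Result:
id | title         
---+---------------
6  | Mansfield Park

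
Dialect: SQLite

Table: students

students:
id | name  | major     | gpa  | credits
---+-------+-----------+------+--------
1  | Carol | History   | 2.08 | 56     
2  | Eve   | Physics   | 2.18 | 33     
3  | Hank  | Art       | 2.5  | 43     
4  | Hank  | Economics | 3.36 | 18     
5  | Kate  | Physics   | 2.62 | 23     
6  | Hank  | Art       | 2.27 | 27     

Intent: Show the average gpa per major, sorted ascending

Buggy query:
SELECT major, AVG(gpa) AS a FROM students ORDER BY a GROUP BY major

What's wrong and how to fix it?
Bug: GROUP BY must precede ORDER BY

Fix: Reorder: SELECT … FROM … GROUP BY … ORDER BY …

Corrected query:
SELECT major, AVG(gpa) AS a FROM students GROUP BY major ORDER BY a

Result:
major     | a    
----------+------
History   | 2.08 
Art       | 2.385
Physics   | 2.4  
Economics | 3.36 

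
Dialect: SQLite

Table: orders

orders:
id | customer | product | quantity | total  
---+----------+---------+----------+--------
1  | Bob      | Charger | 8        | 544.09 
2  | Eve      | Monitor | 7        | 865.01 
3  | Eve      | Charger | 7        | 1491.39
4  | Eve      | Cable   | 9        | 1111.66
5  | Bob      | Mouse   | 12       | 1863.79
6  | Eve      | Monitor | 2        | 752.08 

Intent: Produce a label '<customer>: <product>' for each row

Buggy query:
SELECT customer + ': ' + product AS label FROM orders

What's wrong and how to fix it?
Bug: '+' is numeric addition; on text columns SQLite converts them to 0 instead of concatenating

Fix: Replace + with || to concatenate text

Corrected query:
SELECT customer || ': ' || product AS label FROM orders

Result:
label       
------------
Bob: Charger
Eve: Monitor
Eve: Charger
Eve: Cable  
Bob: Mouse  
Eve: Monitor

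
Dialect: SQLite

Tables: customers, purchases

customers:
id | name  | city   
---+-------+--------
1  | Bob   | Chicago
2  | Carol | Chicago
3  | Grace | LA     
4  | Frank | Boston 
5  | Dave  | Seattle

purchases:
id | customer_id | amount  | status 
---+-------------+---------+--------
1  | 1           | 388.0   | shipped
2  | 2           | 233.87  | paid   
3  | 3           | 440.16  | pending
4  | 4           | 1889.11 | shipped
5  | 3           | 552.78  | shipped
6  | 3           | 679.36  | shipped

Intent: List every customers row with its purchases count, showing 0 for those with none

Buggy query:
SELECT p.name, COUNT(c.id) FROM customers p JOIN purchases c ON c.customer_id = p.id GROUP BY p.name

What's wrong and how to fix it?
Bug: An inner join excludes parents with zero children

Fix: Use LEFT JOIN so parents without children still appear (COUNT(c.id) gives 0)

Corrected query:
SELECT p.name, COUNT(c.id) FROM customers p LEFT JOIN purchases c ON c.customer_id = p.id GROUP BY p.name

Result:
name  | COUNT(c.id)
------+------------
Bob   | 1          
Carol | 1          
Dave  | 0          
Frank | 1          
Grace | 3          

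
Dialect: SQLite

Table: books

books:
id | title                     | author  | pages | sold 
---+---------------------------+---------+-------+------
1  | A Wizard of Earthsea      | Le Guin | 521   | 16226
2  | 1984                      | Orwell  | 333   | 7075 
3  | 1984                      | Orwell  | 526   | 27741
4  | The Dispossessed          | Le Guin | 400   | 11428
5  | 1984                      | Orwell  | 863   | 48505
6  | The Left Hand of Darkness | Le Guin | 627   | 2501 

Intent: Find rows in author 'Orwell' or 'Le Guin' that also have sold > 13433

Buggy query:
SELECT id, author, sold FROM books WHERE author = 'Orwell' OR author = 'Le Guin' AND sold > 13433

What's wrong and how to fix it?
Bug: Without parentheses, AND is evaluated before OR, so the sold filter only applies to the 'Le Guin' branch

Fix: Group the OR with parentheses (or use IN), then AND the threshold

Corrected query:
SELECT id, author, sold FROM books WHERE (author = 'Orwell' OR author = 'Le Guin') AND sold > 13433

Result:
id | author  | sold 
---+---------+------
1  | Le Guin | 16226
3  | Orwell  | 27741
5  | Orwell  | 48505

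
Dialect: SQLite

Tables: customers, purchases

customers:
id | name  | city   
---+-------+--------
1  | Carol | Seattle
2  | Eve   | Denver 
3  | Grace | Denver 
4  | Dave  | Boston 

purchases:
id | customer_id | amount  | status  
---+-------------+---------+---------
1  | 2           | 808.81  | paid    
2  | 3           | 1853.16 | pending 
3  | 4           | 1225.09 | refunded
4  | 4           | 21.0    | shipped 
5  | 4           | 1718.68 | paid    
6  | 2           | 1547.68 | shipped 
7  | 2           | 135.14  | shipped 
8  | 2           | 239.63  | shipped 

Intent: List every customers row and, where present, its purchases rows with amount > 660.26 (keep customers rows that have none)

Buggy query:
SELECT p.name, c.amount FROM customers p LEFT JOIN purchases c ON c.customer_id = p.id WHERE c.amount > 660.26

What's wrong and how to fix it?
Bug: A WHERE condition on the right-hand table after LEFT JOIN drops unmatched parents

Fix: Put 'c.amount > 660.26' in the JOIN's ON clause instead of WHERE

Corrected query:
SELECT p.name, c.amount FROM customers p LEFT JOIN purchases c ON c.customer_id = p.id AND c.amount > 660.26

Result:
name  | amount 
------+--------
Carol | NULL   
Eve   | 808.81 
Eve   | 1547.68
Grace | 1853.16
Dave  | 1225.09
Dave  | 1718.68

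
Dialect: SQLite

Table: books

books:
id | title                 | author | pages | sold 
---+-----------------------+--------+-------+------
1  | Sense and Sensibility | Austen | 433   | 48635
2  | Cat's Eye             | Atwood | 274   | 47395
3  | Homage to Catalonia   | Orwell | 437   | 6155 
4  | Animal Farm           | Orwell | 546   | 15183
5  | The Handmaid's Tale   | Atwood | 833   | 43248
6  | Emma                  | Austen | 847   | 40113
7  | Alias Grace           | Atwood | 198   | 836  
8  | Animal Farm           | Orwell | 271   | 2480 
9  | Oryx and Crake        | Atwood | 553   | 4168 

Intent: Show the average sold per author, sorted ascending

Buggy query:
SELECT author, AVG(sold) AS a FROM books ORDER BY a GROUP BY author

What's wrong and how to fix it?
Bug: GROUP BY must precede ORDER BY

Fix: Reorder: SELECT … FROM … GROUP BY … ORDER BY …

Corrected query:
SELECT author, AVG(sold) AS a FROM books GROUP BY author ORDER BY a

Result:
author | a          
-------+------------
Orwell | 7939.333333
Atwood | 23911.75   
Austen | 44374      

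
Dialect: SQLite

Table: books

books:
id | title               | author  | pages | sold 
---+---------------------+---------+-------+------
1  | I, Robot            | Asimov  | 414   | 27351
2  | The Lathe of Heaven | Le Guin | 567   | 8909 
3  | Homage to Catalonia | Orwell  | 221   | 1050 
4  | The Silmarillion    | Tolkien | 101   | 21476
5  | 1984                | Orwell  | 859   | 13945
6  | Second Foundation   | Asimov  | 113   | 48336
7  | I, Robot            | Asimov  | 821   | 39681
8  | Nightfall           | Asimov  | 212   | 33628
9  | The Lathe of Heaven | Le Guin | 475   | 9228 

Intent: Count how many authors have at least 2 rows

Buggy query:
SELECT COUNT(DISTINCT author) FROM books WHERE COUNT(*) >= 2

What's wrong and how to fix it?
Bug: COUNT(*) cannot appear in WHERE; the per-group count doesn't exist yet

Fix: Use a subquery that GROUPs and filters with HAVING, then count its rows

Corrected query:
SELECT COUNT(*) FROM (SELECT author FROM books GROUP BY author HAVING COUNT(*) >= 2)

Result:
COUNT(*)
--------
3       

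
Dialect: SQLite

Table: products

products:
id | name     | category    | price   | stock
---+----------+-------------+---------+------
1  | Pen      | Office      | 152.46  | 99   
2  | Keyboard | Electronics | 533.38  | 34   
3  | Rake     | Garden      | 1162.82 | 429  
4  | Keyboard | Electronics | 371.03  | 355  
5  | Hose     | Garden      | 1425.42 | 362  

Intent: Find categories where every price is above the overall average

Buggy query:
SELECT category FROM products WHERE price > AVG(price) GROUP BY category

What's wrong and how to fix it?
Bug: WHERE evaluates per row before aggregation, so AVG() is unavailable

Fix: Compute the overall average in a scalar subquery and compare each group's MIN against it in HAVING

Corrected query:
SELECT category FROM products GROUP BY category HAVING MIN(price) > (SELECT AVG(price) FROM products)

Result:
category
--------
Garden  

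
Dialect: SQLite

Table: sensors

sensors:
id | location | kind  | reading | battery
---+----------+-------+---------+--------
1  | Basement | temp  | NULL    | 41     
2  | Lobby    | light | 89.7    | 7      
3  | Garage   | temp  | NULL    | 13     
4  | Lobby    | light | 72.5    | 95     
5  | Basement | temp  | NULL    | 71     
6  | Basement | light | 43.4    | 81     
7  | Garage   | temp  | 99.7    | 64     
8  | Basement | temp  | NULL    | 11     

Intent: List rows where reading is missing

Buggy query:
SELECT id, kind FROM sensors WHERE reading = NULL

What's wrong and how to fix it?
Bug: Comparing to NULL with '=' never matches; NULL = NULL is unknown, not true

Fix: Use IS NULL to test for NULL

Corrected query:
SELECT id, kind FROM sensors WHERE reading IS NULL

Result:
id | kind
---+-----
1  | temp
3  | temp
5  | temp
8  | temp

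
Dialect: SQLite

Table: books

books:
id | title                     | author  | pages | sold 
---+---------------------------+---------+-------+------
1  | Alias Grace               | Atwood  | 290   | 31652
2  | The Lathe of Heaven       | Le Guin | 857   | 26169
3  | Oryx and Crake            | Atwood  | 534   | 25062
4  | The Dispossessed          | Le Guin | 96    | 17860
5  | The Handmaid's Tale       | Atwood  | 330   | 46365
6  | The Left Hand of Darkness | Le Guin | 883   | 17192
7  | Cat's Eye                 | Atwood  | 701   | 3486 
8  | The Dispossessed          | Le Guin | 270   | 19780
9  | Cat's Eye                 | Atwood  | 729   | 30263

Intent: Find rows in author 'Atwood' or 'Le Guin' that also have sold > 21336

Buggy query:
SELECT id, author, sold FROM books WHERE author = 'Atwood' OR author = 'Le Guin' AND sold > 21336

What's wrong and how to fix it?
Bug: Without parentheses, AND is evaluated before OR, so the sold filter only applies to the 'Le Guin' branch

Fix: Add parentheses around the OR so the AND applies to both alternatives

Corrected query:
SELECT id, author, sold FROM books WHERE (author = 'Atwood' OR author = 'Le Guin') AND sold > 21336

Result:
id | author  | sold 
---+---------+------
1  | Atwood  | 31652
2  | Le Guin | 26169
3  | Atwood  | 25062
5  | Atwood  | 46365
9  | Atwood  | 30263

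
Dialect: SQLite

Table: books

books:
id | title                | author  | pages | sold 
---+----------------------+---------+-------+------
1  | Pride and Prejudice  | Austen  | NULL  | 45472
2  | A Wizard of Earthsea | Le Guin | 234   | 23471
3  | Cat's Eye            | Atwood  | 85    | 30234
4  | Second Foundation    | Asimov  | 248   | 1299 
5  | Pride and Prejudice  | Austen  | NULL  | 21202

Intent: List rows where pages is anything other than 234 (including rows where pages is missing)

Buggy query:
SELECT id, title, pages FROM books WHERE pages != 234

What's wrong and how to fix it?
Bug: Inequality against NULL is unknown, not true; rows with NULL are dropped

Fix: Add an explicit OR pages IS NULL to include the missing-value rows

Corrected query:
SELECT id, title, pages FROM books WHERE pages != 234 OR pages IS NULL

Result:
id | title               | pages
---+---------------------+------
1  | Pride and Prejudice | NULL 
3  | Cat's Eye           | 85   
4  | Second Foundation   | 248  
5  | Pride and Prejudice | NULL 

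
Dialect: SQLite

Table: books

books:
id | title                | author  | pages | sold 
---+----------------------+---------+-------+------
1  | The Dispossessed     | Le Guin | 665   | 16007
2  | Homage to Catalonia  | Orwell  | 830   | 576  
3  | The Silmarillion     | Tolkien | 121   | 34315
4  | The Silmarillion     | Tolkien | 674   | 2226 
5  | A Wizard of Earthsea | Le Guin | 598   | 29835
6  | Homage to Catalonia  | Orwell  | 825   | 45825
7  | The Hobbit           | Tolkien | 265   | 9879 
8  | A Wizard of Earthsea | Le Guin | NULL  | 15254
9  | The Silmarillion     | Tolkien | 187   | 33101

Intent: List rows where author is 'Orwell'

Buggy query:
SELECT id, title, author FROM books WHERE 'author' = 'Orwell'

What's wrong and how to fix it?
Bug: 'author' in single quotes is a string literal, not the column; the comparison is literal-vs-literal and never true

Fix: Reference the column as author without single quotes

Corrected query:
SELECT id, title, author FROM books WHERE author = 'Orwell'

Result:
id | title               | author
---+---------------------+-------
2  | Homage to Catalonia | Orwell
6  | Homage to Catalonia | Orwell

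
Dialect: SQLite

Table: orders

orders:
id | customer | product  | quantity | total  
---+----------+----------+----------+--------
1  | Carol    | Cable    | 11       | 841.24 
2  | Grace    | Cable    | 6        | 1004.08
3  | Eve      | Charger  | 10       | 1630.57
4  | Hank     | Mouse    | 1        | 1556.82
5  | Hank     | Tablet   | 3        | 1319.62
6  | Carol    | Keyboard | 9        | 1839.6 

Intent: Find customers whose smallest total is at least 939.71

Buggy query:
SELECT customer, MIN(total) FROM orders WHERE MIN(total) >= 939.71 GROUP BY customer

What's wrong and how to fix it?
Bug: MIN() in WHERE is a misuse of aggregate

Fix: Replace WHERE with HAVING after the GROUP BY

Corrected query:
SELECT customer, MIN(total) FROM orders GROUP BY customer HAVING MIN(total) >= 939.71

Result:
customer | MIN(total)
---------+-----------
Eve      | 1630.57   
Grace    | 1004.08   
Hank     | 1319.62   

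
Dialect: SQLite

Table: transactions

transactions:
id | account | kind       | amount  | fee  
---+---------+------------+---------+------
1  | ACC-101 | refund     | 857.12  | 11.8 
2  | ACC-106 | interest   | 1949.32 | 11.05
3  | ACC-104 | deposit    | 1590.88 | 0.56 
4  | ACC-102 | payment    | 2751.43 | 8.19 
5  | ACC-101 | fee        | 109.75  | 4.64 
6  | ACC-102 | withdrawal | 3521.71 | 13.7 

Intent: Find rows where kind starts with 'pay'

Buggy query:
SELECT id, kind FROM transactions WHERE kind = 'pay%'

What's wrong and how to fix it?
Bug: Wildcards only work with LIKE; '=' treats '%' as a literal character

Fix: Use LIKE for wildcard pattern matching

Corrected query:
SELECT id, kind FROM transactions WHERE kind LIKE 'pay%'

Result:
id | kind   
---+--------
4  | payment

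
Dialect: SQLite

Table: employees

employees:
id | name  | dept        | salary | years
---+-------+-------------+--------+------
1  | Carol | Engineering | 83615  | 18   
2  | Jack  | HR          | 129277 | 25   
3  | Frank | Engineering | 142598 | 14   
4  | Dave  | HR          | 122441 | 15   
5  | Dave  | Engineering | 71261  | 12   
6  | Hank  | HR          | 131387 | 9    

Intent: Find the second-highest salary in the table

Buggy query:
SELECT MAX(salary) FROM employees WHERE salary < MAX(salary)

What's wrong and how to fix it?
Bug: MAX(salary) on the right of the comparison is an aggregate-in-WHERE error

Fix: Compute the overall MAX in a subquery, then take MAX of rows below it

Corrected query:
SELECT MAX(salary) FROM employees WHERE salary < (SELECT MAX(salary) FROM employees)

Result:
MAX(salary)
-----------
131387     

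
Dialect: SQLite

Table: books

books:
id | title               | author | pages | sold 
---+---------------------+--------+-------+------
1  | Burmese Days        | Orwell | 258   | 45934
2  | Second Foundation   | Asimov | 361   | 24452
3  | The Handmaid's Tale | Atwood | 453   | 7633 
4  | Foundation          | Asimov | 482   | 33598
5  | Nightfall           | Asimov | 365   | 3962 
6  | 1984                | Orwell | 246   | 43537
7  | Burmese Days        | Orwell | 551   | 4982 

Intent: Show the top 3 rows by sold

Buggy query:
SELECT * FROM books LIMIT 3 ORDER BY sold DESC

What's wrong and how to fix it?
Bug: LIMIT must come after ORDER BY

Fix: Swap the clauses: ORDER BY first, then LIMIT

Corrected query:
SELECT * FROM books ORDER BY sold DESC LIMIT 3

Result:
id | title        | author | pages | sold 
---+--------------+--------+-------+------
1  | Burmese Days | Orwell | 258   | 45934
6  | 1984         | Orwell | 246   | 43537
4  | Foundation   | Asimov | 482   | 33598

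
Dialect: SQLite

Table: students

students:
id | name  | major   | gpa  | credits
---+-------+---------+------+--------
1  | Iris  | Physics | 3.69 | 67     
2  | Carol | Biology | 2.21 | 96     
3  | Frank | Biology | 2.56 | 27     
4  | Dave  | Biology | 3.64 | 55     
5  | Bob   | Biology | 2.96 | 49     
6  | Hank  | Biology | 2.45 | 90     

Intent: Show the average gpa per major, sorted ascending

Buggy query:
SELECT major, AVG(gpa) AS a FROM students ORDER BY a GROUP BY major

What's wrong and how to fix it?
Bug: ORDER BY appears before GROUP BY; SQL clause order requires GROUP BY first

Fix: Reorder: SELECT … FROM … GROUP BY … ORDER BY …

Corrected query:
SELECT major, AVG(gpa) AS a FROM students GROUP BY major ORDER BY a

Result:
major   | a    
--------+------
Biology | 2.764
Physics | 3.69 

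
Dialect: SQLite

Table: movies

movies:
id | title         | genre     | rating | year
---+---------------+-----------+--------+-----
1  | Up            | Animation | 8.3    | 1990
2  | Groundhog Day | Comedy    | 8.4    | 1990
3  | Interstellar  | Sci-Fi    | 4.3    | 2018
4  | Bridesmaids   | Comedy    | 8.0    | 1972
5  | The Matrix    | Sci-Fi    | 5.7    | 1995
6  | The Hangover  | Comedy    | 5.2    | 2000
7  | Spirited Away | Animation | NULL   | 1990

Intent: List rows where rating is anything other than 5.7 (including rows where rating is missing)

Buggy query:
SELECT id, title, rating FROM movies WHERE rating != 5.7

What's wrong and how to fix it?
Bug: 'rating != 5.7' is unknown when rating is NULL, so NULL rows are silently excluded

Fix: Add an explicit OR rating IS NULL to include the missing-value rows

Corrected query:
SELECT id, title, rating FROM movies WHERE rating != 5.7 OR rating IS NULL

Result:
id | title         | rating
---+---------------+-------
1  | Up            | 8.3   
2  | Groundhog Day | 8.4   
3  | Interstellar  | 4.3   
4  | Bridesmaids   | 8     
6  | The Hangover  | 5.2   
7  | Spirited Away | NULL  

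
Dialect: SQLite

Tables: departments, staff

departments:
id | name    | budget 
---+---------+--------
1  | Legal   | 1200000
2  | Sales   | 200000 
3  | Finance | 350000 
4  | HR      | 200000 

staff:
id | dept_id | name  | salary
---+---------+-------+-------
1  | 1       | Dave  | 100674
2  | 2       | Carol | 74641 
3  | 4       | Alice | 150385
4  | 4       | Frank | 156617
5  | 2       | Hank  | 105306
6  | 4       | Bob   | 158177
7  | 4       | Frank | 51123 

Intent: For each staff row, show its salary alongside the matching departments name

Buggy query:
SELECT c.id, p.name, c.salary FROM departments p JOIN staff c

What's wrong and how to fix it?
Bug: Missing join condition: each staff row is matched to all departments rows instead of just its own

Fix: Specify the join condition linking the foreign key to the parent id

Corrected query:
SELECT c.id, p.name, c.salary FROM departments p JOIN staff c ON c.dept_id = p.id

Result:
id | name  | salary
---+-------+-------
1  | Legal | 100674
2  | Sales | 74641 
3  | HR    | 150385
4  | HR    | 156617
5  | Sales | 105306
6  | HR    | 158177
7  | HR    | 51123 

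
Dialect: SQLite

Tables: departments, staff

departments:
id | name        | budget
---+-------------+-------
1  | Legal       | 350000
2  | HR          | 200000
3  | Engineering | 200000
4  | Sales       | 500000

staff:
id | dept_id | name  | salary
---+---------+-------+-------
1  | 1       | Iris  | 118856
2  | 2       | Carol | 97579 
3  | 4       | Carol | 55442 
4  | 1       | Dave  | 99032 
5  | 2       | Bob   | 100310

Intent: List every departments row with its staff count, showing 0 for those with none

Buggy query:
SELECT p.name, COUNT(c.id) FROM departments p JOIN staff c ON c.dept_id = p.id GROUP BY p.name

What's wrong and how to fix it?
Bug: INNER JOIN drops departments rows that have no matching staff rows

Fix: Use LEFT JOIN so parents without children still appear (COUNT(c.id) gives 0)

Corrected query:
SELECT p.name, COUNT(c.id) FROM departments p LEFT JOIN staff c ON c.dept_id = p.id GROUP BY p.name

Result:
name        | COUNT(c.id)
------------+------------
Engineering | 0          
HR          | 2          
Legal       | 2          
Sales       | 1          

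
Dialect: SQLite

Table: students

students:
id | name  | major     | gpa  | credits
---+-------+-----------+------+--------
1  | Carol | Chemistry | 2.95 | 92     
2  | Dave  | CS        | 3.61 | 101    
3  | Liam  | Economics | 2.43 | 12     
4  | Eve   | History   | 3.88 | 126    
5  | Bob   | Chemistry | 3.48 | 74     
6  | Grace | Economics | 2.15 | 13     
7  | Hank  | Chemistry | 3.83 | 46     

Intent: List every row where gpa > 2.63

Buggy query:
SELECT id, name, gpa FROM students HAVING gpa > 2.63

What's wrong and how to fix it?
Bug: This is a non-aggregate query (no GROUP BY, no aggregates), so in SQLite the HAVING clause is invalid here; a row-level condition belongs in WHERE

Fix: Replace HAVING with WHERE since the condition applies to individual rows

Corrected query:
SELECT id, name, gpa FROM students WHERE gpa > 2.63

Result:
id | name  | gpa 
---+-------+-----
1  | Carol | 2.95
2  | Dave  | 3.61
4  | Eve   | 3.88
5  | Bob   | 3.48
7  | Hank  | 3.83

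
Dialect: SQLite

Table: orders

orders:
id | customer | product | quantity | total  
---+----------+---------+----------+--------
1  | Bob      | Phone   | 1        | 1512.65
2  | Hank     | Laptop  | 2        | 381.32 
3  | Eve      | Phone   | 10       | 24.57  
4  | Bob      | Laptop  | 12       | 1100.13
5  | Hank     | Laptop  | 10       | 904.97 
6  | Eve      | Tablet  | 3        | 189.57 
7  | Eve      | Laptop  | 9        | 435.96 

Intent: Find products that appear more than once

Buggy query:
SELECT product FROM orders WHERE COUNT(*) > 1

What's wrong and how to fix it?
Bug: COUNT(*) is an aggregate and cannot be used in WHERE

Fix: Group first, then use HAVING for the count condition

Corrected query:
SELECT product FROM orders GROUP BY product HAVING COUNT(*) > 1

Result:
product
-------
Laptop 
Phone  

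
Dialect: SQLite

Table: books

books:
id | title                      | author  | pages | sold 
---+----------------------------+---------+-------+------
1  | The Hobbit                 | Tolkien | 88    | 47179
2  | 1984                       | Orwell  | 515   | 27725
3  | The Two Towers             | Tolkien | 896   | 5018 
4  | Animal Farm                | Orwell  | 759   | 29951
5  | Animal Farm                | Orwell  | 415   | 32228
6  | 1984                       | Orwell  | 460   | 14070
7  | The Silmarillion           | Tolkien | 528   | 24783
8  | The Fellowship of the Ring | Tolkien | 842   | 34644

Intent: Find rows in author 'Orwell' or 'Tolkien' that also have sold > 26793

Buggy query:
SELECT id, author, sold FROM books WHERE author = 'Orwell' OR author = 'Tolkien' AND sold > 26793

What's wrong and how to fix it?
Bug: AND binds tighter than OR, so this parses as author = 'Orwell' OR (author = 'Tolkien' AND sold > 26793)

Fix: Add parentheses around the OR so the AND applies to both alternatives

Corrected query:
SELECT id, author, sold FROM books WHERE (author = 'Orwell' OR author = 'Tolkien') AND sold > 26793

Result:
id | author  | sold 
---+---------+------
1  | Tolkien | 47179
2  | Orwell  | 27725
4  | Orwell  | 29951
5  | Orwell  | 32228
8  | Tolkien | 34644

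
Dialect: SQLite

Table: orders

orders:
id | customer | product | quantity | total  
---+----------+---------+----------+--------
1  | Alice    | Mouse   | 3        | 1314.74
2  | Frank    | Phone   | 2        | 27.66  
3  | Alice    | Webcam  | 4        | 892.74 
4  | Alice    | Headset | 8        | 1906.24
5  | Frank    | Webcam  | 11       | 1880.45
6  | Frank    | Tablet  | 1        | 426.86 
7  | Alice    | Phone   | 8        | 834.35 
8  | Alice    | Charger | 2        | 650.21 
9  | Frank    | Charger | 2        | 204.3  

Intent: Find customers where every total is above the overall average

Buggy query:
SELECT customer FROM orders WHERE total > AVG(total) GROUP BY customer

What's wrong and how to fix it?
Bug: WHERE evaluates per row before aggregation, so AVG() is unavailable

Fix: Use a subquery for AVG and a HAVING MIN(...) filter so the condition holds for every row in the group

Corrected query:
SELECT customer FROM orders GROUP BY customer HAVING MIN(total) > (SELECT AVG(total) FROM orders)

Result:
(no rows)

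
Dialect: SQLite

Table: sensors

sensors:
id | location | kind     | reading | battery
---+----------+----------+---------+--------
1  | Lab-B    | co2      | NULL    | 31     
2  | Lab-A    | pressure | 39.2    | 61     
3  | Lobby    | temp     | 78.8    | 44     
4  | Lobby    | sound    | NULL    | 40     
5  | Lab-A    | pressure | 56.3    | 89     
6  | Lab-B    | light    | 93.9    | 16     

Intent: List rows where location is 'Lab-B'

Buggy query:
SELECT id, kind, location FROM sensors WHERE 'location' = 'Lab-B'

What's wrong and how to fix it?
Bug: Single quotes denote string literals in SQL; the column name is being compared as a constant string

Fix: Remove the quotes around the column name (or use double quotes for an identifier)

Corrected query:
SELECT id, kind, location FROM sensors WHERE location = 'Lab-B'

Result:
id | kind  | location
---+-------+---------
1  | co2   | Lab-B   
6  | light | Lab-B   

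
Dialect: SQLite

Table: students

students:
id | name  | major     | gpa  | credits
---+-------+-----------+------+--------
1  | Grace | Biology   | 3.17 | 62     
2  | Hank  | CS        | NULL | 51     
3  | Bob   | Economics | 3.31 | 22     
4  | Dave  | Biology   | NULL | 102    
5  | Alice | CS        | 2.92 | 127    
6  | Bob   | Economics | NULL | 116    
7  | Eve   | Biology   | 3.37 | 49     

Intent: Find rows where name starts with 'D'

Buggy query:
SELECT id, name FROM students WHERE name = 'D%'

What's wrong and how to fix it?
Bug: '=' compares the literal string including the % character; pattern matching needs LIKE

Fix: Replace '=' with LIKE so 'D%' is treated as a pattern

Corrected query:
SELECT id, name FROM students WHERE name LIKE 'D%'

Result:
id | name
---+-----
4  | Dave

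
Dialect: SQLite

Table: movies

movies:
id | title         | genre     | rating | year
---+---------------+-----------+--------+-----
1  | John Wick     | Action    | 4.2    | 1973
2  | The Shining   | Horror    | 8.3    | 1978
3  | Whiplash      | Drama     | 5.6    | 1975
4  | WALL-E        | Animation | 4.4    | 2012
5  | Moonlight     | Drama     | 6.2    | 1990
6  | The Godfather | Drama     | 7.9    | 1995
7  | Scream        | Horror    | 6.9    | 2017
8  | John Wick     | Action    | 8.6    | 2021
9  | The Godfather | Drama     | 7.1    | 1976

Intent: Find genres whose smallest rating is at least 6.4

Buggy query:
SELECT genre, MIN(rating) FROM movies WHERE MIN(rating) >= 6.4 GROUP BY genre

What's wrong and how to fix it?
Bug: Aggregates like MIN are computed per group after WHERE runs

Fix: Use HAVING for the per-group MIN condition

Corrected query:
SELECT genre, MIN(rating) FROM movies GROUP BY genre HAVING MIN(rating) >= 6.4

Result:
genre  | MIN(rating)
-------+------------
Horror | 6.9        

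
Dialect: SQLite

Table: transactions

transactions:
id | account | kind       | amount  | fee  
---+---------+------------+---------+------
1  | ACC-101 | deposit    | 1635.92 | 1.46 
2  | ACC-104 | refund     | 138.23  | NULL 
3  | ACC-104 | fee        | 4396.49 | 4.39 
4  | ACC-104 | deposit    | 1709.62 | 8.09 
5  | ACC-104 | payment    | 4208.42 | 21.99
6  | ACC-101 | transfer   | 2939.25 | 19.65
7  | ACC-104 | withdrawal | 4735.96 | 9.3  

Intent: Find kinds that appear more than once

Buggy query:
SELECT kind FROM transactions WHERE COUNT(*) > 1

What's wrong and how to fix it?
Bug: WHERE can't reference COUNT(*); aggregates are computed after WHERE

Fix: Group first, then use HAVING for the count condition

Corrected query:
SELECT kind FROM transactions GROUP BY kind HAVING COUNT(*) > 1

Result:
kind   
-------
deposit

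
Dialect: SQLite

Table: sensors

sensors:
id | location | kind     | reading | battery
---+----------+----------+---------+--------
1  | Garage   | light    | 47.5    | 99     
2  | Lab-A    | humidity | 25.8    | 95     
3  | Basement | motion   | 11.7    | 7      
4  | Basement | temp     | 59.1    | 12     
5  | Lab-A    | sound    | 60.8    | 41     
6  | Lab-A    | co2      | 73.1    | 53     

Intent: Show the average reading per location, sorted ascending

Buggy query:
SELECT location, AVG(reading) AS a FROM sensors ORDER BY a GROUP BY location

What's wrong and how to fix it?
Bug: ORDER BY appears before GROUP BY; SQL clause order requires GROUP BY first

Fix: Move ORDER BY to the end, after GROUP BY

Corrected query:
SELECT location, AVG(reading) AS a FROM sensors GROUP BY location ORDER BY a

Result:
location | a        
---------+----------
Basement | 35.4     
Garage   | 47.5     
Lab-A    | 53.233333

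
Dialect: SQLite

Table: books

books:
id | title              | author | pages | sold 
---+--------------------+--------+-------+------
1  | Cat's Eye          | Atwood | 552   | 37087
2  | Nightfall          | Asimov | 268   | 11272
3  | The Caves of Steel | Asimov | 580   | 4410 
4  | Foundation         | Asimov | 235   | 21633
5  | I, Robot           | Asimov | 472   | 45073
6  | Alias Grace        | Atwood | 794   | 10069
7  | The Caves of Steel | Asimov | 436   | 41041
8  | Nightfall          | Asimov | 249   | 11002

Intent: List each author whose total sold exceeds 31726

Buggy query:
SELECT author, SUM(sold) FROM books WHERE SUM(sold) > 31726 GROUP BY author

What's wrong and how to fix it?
Bug: WHERE runs before GROUP BY, so aggregates aren't available there

Fix: Use HAVING (which filters groups after aggregation) instead of WHERE

Corrected query:
SELECT author, SUM(sold) FROM books GROUP BY author HAVING SUM(sold) > 31726

Result:
author | SUM(sold)
-------+----------
Asimov | 134431   
Atwood | 47156    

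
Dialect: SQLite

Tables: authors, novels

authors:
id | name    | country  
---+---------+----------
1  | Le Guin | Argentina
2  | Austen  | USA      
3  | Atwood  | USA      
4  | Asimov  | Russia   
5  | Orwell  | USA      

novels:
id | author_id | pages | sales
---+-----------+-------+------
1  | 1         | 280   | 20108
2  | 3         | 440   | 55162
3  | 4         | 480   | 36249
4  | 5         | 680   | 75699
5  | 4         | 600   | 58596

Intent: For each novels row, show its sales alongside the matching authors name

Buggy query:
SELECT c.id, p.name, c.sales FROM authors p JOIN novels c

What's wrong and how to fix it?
Bug: Missing join condition: each novels row is matched to all authors rows instead of just its own

Fix: Add ON c.author_id = p.id to the JOIN

Corrected query:
SELECT c.id, p.name, c.sales FROM authors p JOIN novels c ON c.author_id = p.id

Result:
id | name    | sales
---+---------+------
1  | Le Guin | 20108
2  | Atwood  | 55162
3  | Asimov  | 36249
4  | Orwell  | 75699
5  | Asimov  | 58596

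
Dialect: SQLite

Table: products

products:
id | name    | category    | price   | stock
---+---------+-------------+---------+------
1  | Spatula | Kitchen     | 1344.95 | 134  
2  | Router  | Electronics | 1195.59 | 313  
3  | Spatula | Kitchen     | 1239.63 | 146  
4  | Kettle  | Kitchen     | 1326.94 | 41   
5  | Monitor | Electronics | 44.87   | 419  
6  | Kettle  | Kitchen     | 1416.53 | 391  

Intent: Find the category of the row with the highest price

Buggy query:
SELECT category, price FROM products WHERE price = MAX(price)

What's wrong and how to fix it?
Bug: WHERE is evaluated per row; an aggregate over the whole table isn't defined there

Fix: Wrap MAX in a scalar subquery so WHERE compares against a single value

Corrected query:
SELECT category, price FROM products WHERE price = (SELECT MAX(price) FROM products)

Result:
category | price  
---------+--------
Kitchen  | 1416.53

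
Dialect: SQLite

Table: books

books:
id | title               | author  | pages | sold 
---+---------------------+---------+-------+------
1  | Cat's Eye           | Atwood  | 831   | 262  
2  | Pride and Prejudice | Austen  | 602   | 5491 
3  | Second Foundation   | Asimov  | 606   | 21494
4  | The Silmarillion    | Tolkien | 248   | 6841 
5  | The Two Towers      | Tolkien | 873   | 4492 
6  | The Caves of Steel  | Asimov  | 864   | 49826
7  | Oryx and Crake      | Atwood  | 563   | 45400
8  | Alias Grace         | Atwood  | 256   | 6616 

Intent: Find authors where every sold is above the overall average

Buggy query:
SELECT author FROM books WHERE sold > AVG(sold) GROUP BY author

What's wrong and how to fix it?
Bug: AVG() is an aggregate; it can't sit directly in WHERE

Fix: Compute the overall average in a scalar subquery and compare each group's MIN against it in HAVING

Corrected query:
SELECT author FROM books GROUP BY author HAVING MIN(sold) > (SELECT AVG(sold) FROM books)

Result:
author
------
Asimov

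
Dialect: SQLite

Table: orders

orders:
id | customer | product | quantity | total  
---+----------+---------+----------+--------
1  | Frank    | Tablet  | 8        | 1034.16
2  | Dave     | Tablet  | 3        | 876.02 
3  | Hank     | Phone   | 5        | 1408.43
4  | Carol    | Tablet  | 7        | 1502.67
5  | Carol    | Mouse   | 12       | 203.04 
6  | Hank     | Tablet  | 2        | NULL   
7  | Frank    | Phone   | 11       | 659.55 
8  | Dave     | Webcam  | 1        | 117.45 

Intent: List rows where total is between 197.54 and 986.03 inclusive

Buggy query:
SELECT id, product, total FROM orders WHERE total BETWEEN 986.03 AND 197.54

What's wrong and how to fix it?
Bug: BETWEEN expects the lower bound first; with 986.03 AND 197.54 the range is empty

Fix: Swap the bounds so the smaller value comes first

Corrected query:
SELECT id, product, total FROM orders WHERE total BETWEEN 197.54 AND 986.03

Result:
id | product | total 
---+---------+-------
2  | Tablet  | 876.02
5  | Mouse   | 203.04
7  | Phone   | 659.55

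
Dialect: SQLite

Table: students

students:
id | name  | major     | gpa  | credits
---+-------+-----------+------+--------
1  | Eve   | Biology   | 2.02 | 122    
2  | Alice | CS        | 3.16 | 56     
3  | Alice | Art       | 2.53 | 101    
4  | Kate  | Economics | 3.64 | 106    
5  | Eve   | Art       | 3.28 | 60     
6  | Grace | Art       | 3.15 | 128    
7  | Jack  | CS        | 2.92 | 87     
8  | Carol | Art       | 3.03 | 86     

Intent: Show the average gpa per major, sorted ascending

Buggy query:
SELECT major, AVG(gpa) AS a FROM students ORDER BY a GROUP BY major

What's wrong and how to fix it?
Bug: ORDER BY appears before GROUP BY; SQL clause order requires GROUP BY first

Fix: Move ORDER BY to the end, after GROUP BY

Corrected query:
SELECT major, AVG(gpa) AS a FROM students GROUP BY major ORDER BY a

Result:
major     | a     
----------+-------
Biology   | 2.02  
Art       | 2.9975
CS        | 3.04  
Economics | 3.64  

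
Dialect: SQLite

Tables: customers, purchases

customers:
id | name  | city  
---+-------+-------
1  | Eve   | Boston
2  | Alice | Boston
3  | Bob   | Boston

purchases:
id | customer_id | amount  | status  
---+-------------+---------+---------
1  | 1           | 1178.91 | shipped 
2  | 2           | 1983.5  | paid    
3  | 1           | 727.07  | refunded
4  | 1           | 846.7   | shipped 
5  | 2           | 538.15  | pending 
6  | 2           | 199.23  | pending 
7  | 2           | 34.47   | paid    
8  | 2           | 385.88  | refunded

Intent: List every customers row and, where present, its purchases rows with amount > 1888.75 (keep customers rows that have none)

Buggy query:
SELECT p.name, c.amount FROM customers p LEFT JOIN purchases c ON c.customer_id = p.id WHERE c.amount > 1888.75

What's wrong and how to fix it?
Bug: Filtering c.amount in WHERE discards the NULL rows produced by LEFT JOIN, turning it into an inner join

Fix: Move the right-table condition into the ON clause so unmatched parents are kept

Corrected query:
SELECT p.name, c.amount FROM customers p LEFT JOIN purchases c ON c.customer_id = p.id AND c.amount > 1888.75

Result:
name  | amount
------+-------
Eve   | NULL  
Alice | 1983.5
Bob   | NULL  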